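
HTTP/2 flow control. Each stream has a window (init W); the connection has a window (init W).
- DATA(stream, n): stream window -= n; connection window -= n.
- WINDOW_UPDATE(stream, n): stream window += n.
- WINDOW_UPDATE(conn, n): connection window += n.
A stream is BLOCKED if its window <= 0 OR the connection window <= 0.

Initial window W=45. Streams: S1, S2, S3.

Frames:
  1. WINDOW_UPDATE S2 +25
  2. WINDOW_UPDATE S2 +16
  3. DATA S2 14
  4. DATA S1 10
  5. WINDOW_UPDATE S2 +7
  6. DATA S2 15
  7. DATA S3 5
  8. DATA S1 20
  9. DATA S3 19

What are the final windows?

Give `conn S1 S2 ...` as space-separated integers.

Op 1: conn=45 S1=45 S2=70 S3=45 blocked=[]
Op 2: conn=45 S1=45 S2=86 S3=45 blocked=[]
Op 3: conn=31 S1=45 S2=72 S3=45 blocked=[]
Op 4: conn=21 S1=35 S2=72 S3=45 blocked=[]
Op 5: conn=21 S1=35 S2=79 S3=45 blocked=[]
Op 6: conn=6 S1=35 S2=64 S3=45 blocked=[]
Op 7: conn=1 S1=35 S2=64 S3=40 blocked=[]
Op 8: conn=-19 S1=15 S2=64 S3=40 blocked=[1, 2, 3]
Op 9: conn=-38 S1=15 S2=64 S3=21 blocked=[1, 2, 3]

Answer: -38 15 64 21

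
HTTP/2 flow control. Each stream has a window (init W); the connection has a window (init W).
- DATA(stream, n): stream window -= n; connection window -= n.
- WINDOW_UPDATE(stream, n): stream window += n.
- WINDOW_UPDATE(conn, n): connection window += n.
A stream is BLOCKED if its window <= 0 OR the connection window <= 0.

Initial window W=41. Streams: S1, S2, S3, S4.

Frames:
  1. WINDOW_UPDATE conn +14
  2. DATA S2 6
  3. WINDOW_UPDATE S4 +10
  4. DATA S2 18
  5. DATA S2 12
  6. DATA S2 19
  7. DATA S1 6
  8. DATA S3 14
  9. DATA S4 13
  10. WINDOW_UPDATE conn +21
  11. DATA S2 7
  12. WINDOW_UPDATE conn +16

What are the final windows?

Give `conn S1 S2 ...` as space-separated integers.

Op 1: conn=55 S1=41 S2=41 S3=41 S4=41 blocked=[]
Op 2: conn=49 S1=41 S2=35 S3=41 S4=41 blocked=[]
Op 3: conn=49 S1=41 S2=35 S3=41 S4=51 blocked=[]
Op 4: conn=31 S1=41 S2=17 S3=41 S4=51 blocked=[]
Op 5: conn=19 S1=41 S2=5 S3=41 S4=51 blocked=[]
Op 6: conn=0 S1=41 S2=-14 S3=41 S4=51 blocked=[1, 2, 3, 4]
Op 7: conn=-6 S1=35 S2=-14 S3=41 S4=51 blocked=[1, 2, 3, 4]
Op 8: conn=-20 S1=35 S2=-14 S3=27 S4=51 blocked=[1, 2, 3, 4]
Op 9: conn=-33 S1=35 S2=-14 S3=27 S4=38 blocked=[1, 2, 3, 4]
Op 10: conn=-12 S1=35 S2=-14 S3=27 S4=38 blocked=[1, 2, 3, 4]
Op 11: conn=-19 S1=35 S2=-21 S3=27 S4=38 blocked=[1, 2, 3, 4]
Op 12: conn=-3 S1=35 S2=-21 S3=27 S4=38 blocked=[1, 2, 3, 4]

Answer: -3 35 -21 27 38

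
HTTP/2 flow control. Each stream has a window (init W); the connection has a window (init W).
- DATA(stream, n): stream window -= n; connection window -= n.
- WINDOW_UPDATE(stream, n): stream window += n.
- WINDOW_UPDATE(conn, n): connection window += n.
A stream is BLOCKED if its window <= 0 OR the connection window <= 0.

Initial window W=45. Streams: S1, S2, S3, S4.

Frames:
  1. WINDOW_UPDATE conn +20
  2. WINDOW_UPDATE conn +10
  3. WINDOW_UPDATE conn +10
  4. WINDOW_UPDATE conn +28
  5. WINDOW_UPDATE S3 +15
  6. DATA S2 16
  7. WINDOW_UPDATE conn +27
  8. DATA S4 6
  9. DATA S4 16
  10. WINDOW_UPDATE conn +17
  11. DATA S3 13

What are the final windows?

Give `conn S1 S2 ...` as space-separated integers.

Answer: 106 45 29 47 23

Derivation:
Op 1: conn=65 S1=45 S2=45 S3=45 S4=45 blocked=[]
Op 2: conn=75 S1=45 S2=45 S3=45 S4=45 blocked=[]
Op 3: conn=85 S1=45 S2=45 S3=45 S4=45 blocked=[]
Op 4: conn=113 S1=45 S2=45 S3=45 S4=45 blocked=[]
Op 5: conn=113 S1=45 S2=45 S3=60 S4=45 blocked=[]
Op 6: conn=97 S1=45 S2=29 S3=60 S4=45 blocked=[]
Op 7: conn=124 S1=45 S2=29 S3=60 S4=45 blocked=[]
Op 8: conn=118 S1=45 S2=29 S3=60 S4=39 blocked=[]
Op 9: conn=102 S1=45 S2=29 S3=60 S4=23 blocked=[]
Op 10: conn=119 S1=45 S2=29 S3=60 S4=23 blocked=[]
Op 11: conn=106 S1=45 S2=29 S3=47 S4=23 blocked=[]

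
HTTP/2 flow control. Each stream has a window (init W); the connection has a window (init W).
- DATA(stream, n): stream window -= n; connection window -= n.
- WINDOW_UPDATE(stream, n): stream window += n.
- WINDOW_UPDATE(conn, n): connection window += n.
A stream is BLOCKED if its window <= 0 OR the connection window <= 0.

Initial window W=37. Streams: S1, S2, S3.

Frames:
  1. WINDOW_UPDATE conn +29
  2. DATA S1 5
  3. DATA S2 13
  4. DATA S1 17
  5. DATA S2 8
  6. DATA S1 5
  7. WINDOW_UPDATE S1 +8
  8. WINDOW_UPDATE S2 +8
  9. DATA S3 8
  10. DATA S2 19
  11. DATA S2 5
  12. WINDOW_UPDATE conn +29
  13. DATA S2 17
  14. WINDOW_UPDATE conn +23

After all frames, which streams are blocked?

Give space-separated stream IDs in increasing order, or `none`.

Op 1: conn=66 S1=37 S2=37 S3=37 blocked=[]
Op 2: conn=61 S1=32 S2=37 S3=37 blocked=[]
Op 3: conn=48 S1=32 S2=24 S3=37 blocked=[]
Op 4: conn=31 S1=15 S2=24 S3=37 blocked=[]
Op 5: conn=23 S1=15 S2=16 S3=37 blocked=[]
Op 6: conn=18 S1=10 S2=16 S3=37 blocked=[]
Op 7: conn=18 S1=18 S2=16 S3=37 blocked=[]
Op 8: conn=18 S1=18 S2=24 S3=37 blocked=[]
Op 9: conn=10 S1=18 S2=24 S3=29 blocked=[]
Op 10: conn=-9 S1=18 S2=5 S3=29 blocked=[1, 2, 3]
Op 11: conn=-14 S1=18 S2=0 S3=29 blocked=[1, 2, 3]
Op 12: conn=15 S1=18 S2=0 S3=29 blocked=[2]
Op 13: conn=-2 S1=18 S2=-17 S3=29 blocked=[1, 2, 3]
Op 14: conn=21 S1=18 S2=-17 S3=29 blocked=[2]

Answer: S2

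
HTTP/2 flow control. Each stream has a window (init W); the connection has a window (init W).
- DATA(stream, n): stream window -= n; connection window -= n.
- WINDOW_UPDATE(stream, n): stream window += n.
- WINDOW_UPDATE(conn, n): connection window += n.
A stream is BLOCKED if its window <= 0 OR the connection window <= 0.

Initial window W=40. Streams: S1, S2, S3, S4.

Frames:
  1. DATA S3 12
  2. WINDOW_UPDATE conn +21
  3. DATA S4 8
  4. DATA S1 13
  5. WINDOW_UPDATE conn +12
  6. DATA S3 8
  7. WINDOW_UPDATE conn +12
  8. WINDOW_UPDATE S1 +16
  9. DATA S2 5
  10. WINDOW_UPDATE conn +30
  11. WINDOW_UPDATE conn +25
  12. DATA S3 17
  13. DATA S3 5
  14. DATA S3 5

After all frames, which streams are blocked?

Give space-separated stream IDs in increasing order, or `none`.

Op 1: conn=28 S1=40 S2=40 S3=28 S4=40 blocked=[]
Op 2: conn=49 S1=40 S2=40 S3=28 S4=40 blocked=[]
Op 3: conn=41 S1=40 S2=40 S3=28 S4=32 blocked=[]
Op 4: conn=28 S1=27 S2=40 S3=28 S4=32 blocked=[]
Op 5: conn=40 S1=27 S2=40 S3=28 S4=32 blocked=[]
Op 6: conn=32 S1=27 S2=40 S3=20 S4=32 blocked=[]
Op 7: conn=44 S1=27 S2=40 S3=20 S4=32 blocked=[]
Op 8: conn=44 S1=43 S2=40 S3=20 S4=32 blocked=[]
Op 9: conn=39 S1=43 S2=35 S3=20 S4=32 blocked=[]
Op 10: conn=69 S1=43 S2=35 S3=20 S4=32 blocked=[]
Op 11: conn=94 S1=43 S2=35 S3=20 S4=32 blocked=[]
Op 12: conn=77 S1=43 S2=35 S3=3 S4=32 blocked=[]
Op 13: conn=72 S1=43 S2=35 S3=-2 S4=32 blocked=[3]
Op 14: conn=67 S1=43 S2=35 S3=-7 S4=32 blocked=[3]

Answer: S3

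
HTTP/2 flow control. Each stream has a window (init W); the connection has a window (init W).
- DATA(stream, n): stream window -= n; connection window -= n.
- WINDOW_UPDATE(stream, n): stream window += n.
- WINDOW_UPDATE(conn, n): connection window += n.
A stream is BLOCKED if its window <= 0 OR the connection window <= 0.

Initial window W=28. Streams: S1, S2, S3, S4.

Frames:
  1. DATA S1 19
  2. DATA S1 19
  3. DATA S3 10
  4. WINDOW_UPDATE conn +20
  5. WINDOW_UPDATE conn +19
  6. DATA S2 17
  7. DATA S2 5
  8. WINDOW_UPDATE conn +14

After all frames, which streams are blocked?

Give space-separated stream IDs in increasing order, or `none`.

Op 1: conn=9 S1=9 S2=28 S3=28 S4=28 blocked=[]
Op 2: conn=-10 S1=-10 S2=28 S3=28 S4=28 blocked=[1, 2, 3, 4]
Op 3: conn=-20 S1=-10 S2=28 S3=18 S4=28 blocked=[1, 2, 3, 4]
Op 4: conn=0 S1=-10 S2=28 S3=18 S4=28 blocked=[1, 2, 3, 4]
Op 5: conn=19 S1=-10 S2=28 S3=18 S4=28 blocked=[1]
Op 6: conn=2 S1=-10 S2=11 S3=18 S4=28 blocked=[1]
Op 7: conn=-3 S1=-10 S2=6 S3=18 S4=28 blocked=[1, 2, 3, 4]
Op 8: conn=11 S1=-10 S2=6 S3=18 S4=28 blocked=[1]

Answer: S1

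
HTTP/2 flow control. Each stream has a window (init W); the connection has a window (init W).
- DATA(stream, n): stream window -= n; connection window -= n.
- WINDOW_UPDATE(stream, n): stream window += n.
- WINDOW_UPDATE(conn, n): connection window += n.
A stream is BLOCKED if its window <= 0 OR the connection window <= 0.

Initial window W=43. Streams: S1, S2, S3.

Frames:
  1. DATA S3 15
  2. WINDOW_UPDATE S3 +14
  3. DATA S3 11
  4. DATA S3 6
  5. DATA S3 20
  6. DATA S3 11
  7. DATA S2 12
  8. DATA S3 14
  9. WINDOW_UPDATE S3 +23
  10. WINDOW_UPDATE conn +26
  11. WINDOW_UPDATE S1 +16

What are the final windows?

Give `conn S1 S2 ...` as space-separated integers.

Op 1: conn=28 S1=43 S2=43 S3=28 blocked=[]
Op 2: conn=28 S1=43 S2=43 S3=42 blocked=[]
Op 3: conn=17 S1=43 S2=43 S3=31 blocked=[]
Op 4: conn=11 S1=43 S2=43 S3=25 blocked=[]
Op 5: conn=-9 S1=43 S2=43 S3=5 blocked=[1, 2, 3]
Op 6: conn=-20 S1=43 S2=43 S3=-6 blocked=[1, 2, 3]
Op 7: conn=-32 S1=43 S2=31 S3=-6 blocked=[1, 2, 3]
Op 8: conn=-46 S1=43 S2=31 S3=-20 blocked=[1, 2, 3]
Op 9: conn=-46 S1=43 S2=31 S3=3 blocked=[1, 2, 3]
Op 10: conn=-20 S1=43 S2=31 S3=3 blocked=[1, 2, 3]
Op 11: conn=-20 S1=59 S2=31 S3=3 blocked=[1, 2, 3]

Answer: -20 59 31 3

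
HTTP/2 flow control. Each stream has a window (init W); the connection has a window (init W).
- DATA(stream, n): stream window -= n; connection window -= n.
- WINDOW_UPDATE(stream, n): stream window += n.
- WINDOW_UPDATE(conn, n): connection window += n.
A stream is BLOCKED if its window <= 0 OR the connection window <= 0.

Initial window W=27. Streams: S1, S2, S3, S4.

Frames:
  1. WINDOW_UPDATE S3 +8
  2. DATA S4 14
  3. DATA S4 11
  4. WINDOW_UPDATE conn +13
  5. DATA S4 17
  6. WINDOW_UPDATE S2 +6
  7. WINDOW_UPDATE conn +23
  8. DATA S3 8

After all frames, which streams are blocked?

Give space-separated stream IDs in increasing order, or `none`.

Op 1: conn=27 S1=27 S2=27 S3=35 S4=27 blocked=[]
Op 2: conn=13 S1=27 S2=27 S3=35 S4=13 blocked=[]
Op 3: conn=2 S1=27 S2=27 S3=35 S4=2 blocked=[]
Op 4: conn=15 S1=27 S2=27 S3=35 S4=2 blocked=[]
Op 5: conn=-2 S1=27 S2=27 S3=35 S4=-15 blocked=[1, 2, 3, 4]
Op 6: conn=-2 S1=27 S2=33 S3=35 S4=-15 blocked=[1, 2, 3, 4]
Op 7: conn=21 S1=27 S2=33 S3=35 S4=-15 blocked=[4]
Op 8: conn=13 S1=27 S2=33 S3=27 S4=-15 blocked=[4]

Answer: S4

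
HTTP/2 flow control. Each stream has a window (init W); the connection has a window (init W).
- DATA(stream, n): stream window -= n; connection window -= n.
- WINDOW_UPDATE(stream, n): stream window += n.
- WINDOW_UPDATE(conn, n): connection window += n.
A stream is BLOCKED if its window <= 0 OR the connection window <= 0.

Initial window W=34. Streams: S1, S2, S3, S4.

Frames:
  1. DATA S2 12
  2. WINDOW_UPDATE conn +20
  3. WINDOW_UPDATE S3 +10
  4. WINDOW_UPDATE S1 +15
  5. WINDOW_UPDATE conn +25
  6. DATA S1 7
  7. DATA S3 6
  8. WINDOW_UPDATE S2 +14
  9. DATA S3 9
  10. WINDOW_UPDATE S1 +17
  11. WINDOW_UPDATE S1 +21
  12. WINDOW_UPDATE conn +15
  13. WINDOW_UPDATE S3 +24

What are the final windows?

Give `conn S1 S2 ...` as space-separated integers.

Op 1: conn=22 S1=34 S2=22 S3=34 S4=34 blocked=[]
Op 2: conn=42 S1=34 S2=22 S3=34 S4=34 blocked=[]
Op 3: conn=42 S1=34 S2=22 S3=44 S4=34 blocked=[]
Op 4: conn=42 S1=49 S2=22 S3=44 S4=34 blocked=[]
Op 5: conn=67 S1=49 S2=22 S3=44 S4=34 blocked=[]
Op 6: conn=60 S1=42 S2=22 S3=44 S4=34 blocked=[]
Op 7: conn=54 S1=42 S2=22 S3=38 S4=34 blocked=[]
Op 8: conn=54 S1=42 S2=36 S3=38 S4=34 blocked=[]
Op 9: conn=45 S1=42 S2=36 S3=29 S4=34 blocked=[]
Op 10: conn=45 S1=59 S2=36 S3=29 S4=34 blocked=[]
Op 11: conn=45 S1=80 S2=36 S3=29 S4=34 blocked=[]
Op 12: conn=60 S1=80 S2=36 S3=29 S4=34 blocked=[]
Op 13: conn=60 S1=80 S2=36 S3=53 S4=34 blocked=[]

Answer: 60 80 36 53 34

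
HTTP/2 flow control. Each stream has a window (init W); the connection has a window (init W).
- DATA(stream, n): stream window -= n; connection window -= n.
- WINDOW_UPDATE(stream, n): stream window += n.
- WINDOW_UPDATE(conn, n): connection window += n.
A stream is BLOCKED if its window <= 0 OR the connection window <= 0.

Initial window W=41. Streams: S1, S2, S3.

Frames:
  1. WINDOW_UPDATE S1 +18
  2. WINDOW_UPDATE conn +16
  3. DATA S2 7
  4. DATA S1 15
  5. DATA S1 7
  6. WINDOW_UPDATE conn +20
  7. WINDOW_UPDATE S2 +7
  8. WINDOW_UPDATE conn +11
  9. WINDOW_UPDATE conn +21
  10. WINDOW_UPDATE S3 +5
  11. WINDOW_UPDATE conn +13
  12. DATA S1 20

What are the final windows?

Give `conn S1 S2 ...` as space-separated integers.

Answer: 73 17 41 46

Derivation:
Op 1: conn=41 S1=59 S2=41 S3=41 blocked=[]
Op 2: conn=57 S1=59 S2=41 S3=41 blocked=[]
Op 3: conn=50 S1=59 S2=34 S3=41 blocked=[]
Op 4: conn=35 S1=44 S2=34 S3=41 blocked=[]
Op 5: conn=28 S1=37 S2=34 S3=41 blocked=[]
Op 6: conn=48 S1=37 S2=34 S3=41 blocked=[]
Op 7: conn=48 S1=37 S2=41 S3=41 blocked=[]
Op 8: conn=59 S1=37 S2=41 S3=41 blocked=[]
Op 9: conn=80 S1=37 S2=41 S3=41 blocked=[]
Op 10: conn=80 S1=37 S2=41 S3=46 blocked=[]
Op 11: conn=93 S1=37 S2=41 S3=46 blocked=[]
Op 12: conn=73 S1=17 S2=41 S3=46 blocked=[]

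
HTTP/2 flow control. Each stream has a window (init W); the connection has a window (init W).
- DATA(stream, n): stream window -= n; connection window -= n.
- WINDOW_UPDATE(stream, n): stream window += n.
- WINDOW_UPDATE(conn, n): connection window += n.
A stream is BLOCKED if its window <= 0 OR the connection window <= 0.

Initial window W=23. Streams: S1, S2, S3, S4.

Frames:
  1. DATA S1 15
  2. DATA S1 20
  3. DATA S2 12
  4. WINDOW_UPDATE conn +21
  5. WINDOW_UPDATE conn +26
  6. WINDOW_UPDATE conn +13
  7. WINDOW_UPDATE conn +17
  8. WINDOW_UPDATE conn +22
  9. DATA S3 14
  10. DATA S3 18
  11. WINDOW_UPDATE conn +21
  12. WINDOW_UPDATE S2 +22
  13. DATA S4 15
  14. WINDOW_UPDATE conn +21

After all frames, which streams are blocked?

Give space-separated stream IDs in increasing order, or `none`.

Answer: S1 S3

Derivation:
Op 1: conn=8 S1=8 S2=23 S3=23 S4=23 blocked=[]
Op 2: conn=-12 S1=-12 S2=23 S3=23 S4=23 blocked=[1, 2, 3, 4]
Op 3: conn=-24 S1=-12 S2=11 S3=23 S4=23 blocked=[1, 2, 3, 4]
Op 4: conn=-3 S1=-12 S2=11 S3=23 S4=23 blocked=[1, 2, 3, 4]
Op 5: conn=23 S1=-12 S2=11 S3=23 S4=23 blocked=[1]
Op 6: conn=36 S1=-12 S2=11 S3=23 S4=23 blocked=[1]
Op 7: conn=53 S1=-12 S2=11 S3=23 S4=23 blocked=[1]
Op 8: conn=75 S1=-12 S2=11 S3=23 S4=23 blocked=[1]
Op 9: conn=61 S1=-12 S2=11 S3=9 S4=23 blocked=[1]
Op 10: conn=43 S1=-12 S2=11 S3=-9 S4=23 blocked=[1, 3]
Op 11: conn=64 S1=-12 S2=11 S3=-9 S4=23 blocked=[1, 3]
Op 12: conn=64 S1=-12 S2=33 S3=-9 S4=23 blocked=[1, 3]
Op 13: conn=49 S1=-12 S2=33 S3=-9 S4=8 blocked=[1, 3]
Op 14: conn=70 S1=-12 S2=33 S3=-9 S4=8 blocked=[1, 3]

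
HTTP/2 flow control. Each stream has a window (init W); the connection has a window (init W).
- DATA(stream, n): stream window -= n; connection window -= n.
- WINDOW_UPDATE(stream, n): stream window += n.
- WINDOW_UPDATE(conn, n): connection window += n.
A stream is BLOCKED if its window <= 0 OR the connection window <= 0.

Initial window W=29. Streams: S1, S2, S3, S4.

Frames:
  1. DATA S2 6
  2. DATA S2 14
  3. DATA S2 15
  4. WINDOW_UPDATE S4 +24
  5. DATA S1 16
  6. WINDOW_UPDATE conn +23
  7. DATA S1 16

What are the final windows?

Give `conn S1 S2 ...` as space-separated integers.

Op 1: conn=23 S1=29 S2=23 S3=29 S4=29 blocked=[]
Op 2: conn=9 S1=29 S2=9 S3=29 S4=29 blocked=[]
Op 3: conn=-6 S1=29 S2=-6 S3=29 S4=29 blocked=[1, 2, 3, 4]
Op 4: conn=-6 S1=29 S2=-6 S3=29 S4=53 blocked=[1, 2, 3, 4]
Op 5: conn=-22 S1=13 S2=-6 S3=29 S4=53 blocked=[1, 2, 3, 4]
Op 6: conn=1 S1=13 S2=-6 S3=29 S4=53 blocked=[2]
Op 7: conn=-15 S1=-3 S2=-6 S3=29 S4=53 blocked=[1, 2, 3, 4]

Answer: -15 -3 -6 29 53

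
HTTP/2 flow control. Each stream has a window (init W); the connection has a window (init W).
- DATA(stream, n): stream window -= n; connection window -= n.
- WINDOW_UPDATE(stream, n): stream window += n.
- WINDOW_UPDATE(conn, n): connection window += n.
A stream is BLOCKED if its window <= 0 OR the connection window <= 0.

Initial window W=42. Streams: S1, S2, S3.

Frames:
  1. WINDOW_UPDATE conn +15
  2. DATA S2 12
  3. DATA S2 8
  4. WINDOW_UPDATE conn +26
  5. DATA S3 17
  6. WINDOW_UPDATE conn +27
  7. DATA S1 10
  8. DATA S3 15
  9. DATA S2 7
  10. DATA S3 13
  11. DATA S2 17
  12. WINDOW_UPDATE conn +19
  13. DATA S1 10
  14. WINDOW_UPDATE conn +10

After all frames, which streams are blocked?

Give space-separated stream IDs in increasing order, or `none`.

Op 1: conn=57 S1=42 S2=42 S3=42 blocked=[]
Op 2: conn=45 S1=42 S2=30 S3=42 blocked=[]
Op 3: conn=37 S1=42 S2=22 S3=42 blocked=[]
Op 4: conn=63 S1=42 S2=22 S3=42 blocked=[]
Op 5: conn=46 S1=42 S2=22 S3=25 blocked=[]
Op 6: conn=73 S1=42 S2=22 S3=25 blocked=[]
Op 7: conn=63 S1=32 S2=22 S3=25 blocked=[]
Op 8: conn=48 S1=32 S2=22 S3=10 blocked=[]
Op 9: conn=41 S1=32 S2=15 S3=10 blocked=[]
Op 10: conn=28 S1=32 S2=15 S3=-3 blocked=[3]
Op 11: conn=11 S1=32 S2=-2 S3=-3 blocked=[2, 3]
Op 12: conn=30 S1=32 S2=-2 S3=-3 blocked=[2, 3]
Op 13: conn=20 S1=22 S2=-2 S3=-3 blocked=[2, 3]
Op 14: conn=30 S1=22 S2=-2 S3=-3 blocked=[2, 3]

Answer: S2 S3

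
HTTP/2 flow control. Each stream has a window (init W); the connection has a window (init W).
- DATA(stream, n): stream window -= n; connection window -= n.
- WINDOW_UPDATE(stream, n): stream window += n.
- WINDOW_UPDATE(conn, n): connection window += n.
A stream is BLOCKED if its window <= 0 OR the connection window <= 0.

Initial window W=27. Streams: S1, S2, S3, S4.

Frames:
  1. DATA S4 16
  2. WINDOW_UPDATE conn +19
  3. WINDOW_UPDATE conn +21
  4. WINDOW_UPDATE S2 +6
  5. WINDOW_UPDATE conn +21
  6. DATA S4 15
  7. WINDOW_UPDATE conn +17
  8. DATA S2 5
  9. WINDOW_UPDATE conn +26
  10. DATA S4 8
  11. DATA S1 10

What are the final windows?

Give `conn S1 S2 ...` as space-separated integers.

Answer: 77 17 28 27 -12

Derivation:
Op 1: conn=11 S1=27 S2=27 S3=27 S4=11 blocked=[]
Op 2: conn=30 S1=27 S2=27 S3=27 S4=11 blocked=[]
Op 3: conn=51 S1=27 S2=27 S3=27 S4=11 blocked=[]
Op 4: conn=51 S1=27 S2=33 S3=27 S4=11 blocked=[]
Op 5: conn=72 S1=27 S2=33 S3=27 S4=11 blocked=[]
Op 6: conn=57 S1=27 S2=33 S3=27 S4=-4 blocked=[4]
Op 7: conn=74 S1=27 S2=33 S3=27 S4=-4 blocked=[4]
Op 8: conn=69 S1=27 S2=28 S3=27 S4=-4 blocked=[4]
Op 9: conn=95 S1=27 S2=28 S3=27 S4=-4 blocked=[4]
Op 10: conn=87 S1=27 S2=28 S3=27 S4=-12 blocked=[4]
Op 11: conn=77 S1=17 S2=28 S3=27 S4=-12 blocked=[4]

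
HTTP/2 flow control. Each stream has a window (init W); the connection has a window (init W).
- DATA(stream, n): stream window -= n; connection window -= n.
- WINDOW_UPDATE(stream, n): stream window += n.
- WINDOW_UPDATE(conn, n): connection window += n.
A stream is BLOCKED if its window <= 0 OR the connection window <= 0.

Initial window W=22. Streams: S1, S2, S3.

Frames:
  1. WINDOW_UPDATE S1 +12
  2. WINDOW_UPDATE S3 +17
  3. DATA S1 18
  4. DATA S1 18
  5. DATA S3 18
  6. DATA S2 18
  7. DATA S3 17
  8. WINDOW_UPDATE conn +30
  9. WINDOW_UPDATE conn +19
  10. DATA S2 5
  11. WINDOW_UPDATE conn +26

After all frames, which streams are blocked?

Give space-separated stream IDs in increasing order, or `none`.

Answer: S1 S2

Derivation:
Op 1: conn=22 S1=34 S2=22 S3=22 blocked=[]
Op 2: conn=22 S1=34 S2=22 S3=39 blocked=[]
Op 3: conn=4 S1=16 S2=22 S3=39 blocked=[]
Op 4: conn=-14 S1=-2 S2=22 S3=39 blocked=[1, 2, 3]
Op 5: conn=-32 S1=-2 S2=22 S3=21 blocked=[1, 2, 3]
Op 6: conn=-50 S1=-2 S2=4 S3=21 blocked=[1, 2, 3]
Op 7: conn=-67 S1=-2 S2=4 S3=4 blocked=[1, 2, 3]
Op 8: conn=-37 S1=-2 S2=4 S3=4 blocked=[1, 2, 3]
Op 9: conn=-18 S1=-2 S2=4 S3=4 blocked=[1, 2, 3]
Op 10: conn=-23 S1=-2 S2=-1 S3=4 blocked=[1, 2, 3]
Op 11: conn=3 S1=-2 S2=-1 S3=4 blocked=[1, 2]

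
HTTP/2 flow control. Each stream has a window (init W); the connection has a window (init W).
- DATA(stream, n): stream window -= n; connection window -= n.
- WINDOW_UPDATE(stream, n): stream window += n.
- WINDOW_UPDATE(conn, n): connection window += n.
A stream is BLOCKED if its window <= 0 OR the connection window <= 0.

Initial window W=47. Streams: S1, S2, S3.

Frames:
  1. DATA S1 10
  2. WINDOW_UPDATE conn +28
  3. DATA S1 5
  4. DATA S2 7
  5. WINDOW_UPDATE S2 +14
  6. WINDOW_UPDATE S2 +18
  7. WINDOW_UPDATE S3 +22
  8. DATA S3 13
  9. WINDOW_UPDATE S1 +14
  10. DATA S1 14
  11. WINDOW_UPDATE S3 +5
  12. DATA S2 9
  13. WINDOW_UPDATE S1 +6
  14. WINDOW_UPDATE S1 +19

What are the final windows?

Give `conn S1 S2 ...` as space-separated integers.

Answer: 17 57 63 61

Derivation:
Op 1: conn=37 S1=37 S2=47 S3=47 blocked=[]
Op 2: conn=65 S1=37 S2=47 S3=47 blocked=[]
Op 3: conn=60 S1=32 S2=47 S3=47 blocked=[]
Op 4: conn=53 S1=32 S2=40 S3=47 blocked=[]
Op 5: conn=53 S1=32 S2=54 S3=47 blocked=[]
Op 6: conn=53 S1=32 S2=72 S3=47 blocked=[]
Op 7: conn=53 S1=32 S2=72 S3=69 blocked=[]
Op 8: conn=40 S1=32 S2=72 S3=56 blocked=[]
Op 9: conn=40 S1=46 S2=72 S3=56 blocked=[]
Op 10: conn=26 S1=32 S2=72 S3=56 blocked=[]
Op 11: conn=26 S1=32 S2=72 S3=61 blocked=[]
Op 12: conn=17 S1=32 S2=63 S3=61 blocked=[]
Op 13: conn=17 S1=38 S2=63 S3=61 blocked=[]
Op 14: conn=17 S1=57 S2=63 S3=61 blocked=[]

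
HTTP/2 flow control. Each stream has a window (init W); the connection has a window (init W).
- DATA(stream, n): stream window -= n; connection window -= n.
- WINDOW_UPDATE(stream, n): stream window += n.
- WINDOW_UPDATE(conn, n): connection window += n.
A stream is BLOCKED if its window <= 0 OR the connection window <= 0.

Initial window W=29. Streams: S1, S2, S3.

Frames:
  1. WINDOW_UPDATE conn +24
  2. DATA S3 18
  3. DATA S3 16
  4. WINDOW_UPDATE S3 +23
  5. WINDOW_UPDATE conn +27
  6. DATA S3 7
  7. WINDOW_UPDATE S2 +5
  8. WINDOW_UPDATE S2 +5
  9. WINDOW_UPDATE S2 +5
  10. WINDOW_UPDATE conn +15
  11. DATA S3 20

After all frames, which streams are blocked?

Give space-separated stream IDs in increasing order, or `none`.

Op 1: conn=53 S1=29 S2=29 S3=29 blocked=[]
Op 2: conn=35 S1=29 S2=29 S3=11 blocked=[]
Op 3: conn=19 S1=29 S2=29 S3=-5 blocked=[3]
Op 4: conn=19 S1=29 S2=29 S3=18 blocked=[]
Op 5: conn=46 S1=29 S2=29 S3=18 blocked=[]
Op 6: conn=39 S1=29 S2=29 S3=11 blocked=[]
Op 7: conn=39 S1=29 S2=34 S3=11 blocked=[]
Op 8: conn=39 S1=29 S2=39 S3=11 blocked=[]
Op 9: conn=39 S1=29 S2=44 S3=11 blocked=[]
Op 10: conn=54 S1=29 S2=44 S3=11 blocked=[]
Op 11: conn=34 S1=29 S2=44 S3=-9 blocked=[3]

Answer: S3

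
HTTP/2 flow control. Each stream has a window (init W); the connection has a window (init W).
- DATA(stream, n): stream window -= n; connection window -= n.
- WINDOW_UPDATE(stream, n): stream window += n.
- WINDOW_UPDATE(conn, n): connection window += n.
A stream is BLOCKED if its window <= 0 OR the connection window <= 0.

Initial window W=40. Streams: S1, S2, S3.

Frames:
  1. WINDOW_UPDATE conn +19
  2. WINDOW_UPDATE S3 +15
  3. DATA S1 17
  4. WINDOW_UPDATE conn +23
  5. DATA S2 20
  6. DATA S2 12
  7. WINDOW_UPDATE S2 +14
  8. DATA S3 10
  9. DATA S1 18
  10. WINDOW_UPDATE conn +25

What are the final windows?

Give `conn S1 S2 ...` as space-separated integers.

Op 1: conn=59 S1=40 S2=40 S3=40 blocked=[]
Op 2: conn=59 S1=40 S2=40 S3=55 blocked=[]
Op 3: conn=42 S1=23 S2=40 S3=55 blocked=[]
Op 4: conn=65 S1=23 S2=40 S3=55 blocked=[]
Op 5: conn=45 S1=23 S2=20 S3=55 blocked=[]
Op 6: conn=33 S1=23 S2=8 S3=55 blocked=[]
Op 7: conn=33 S1=23 S2=22 S3=55 blocked=[]
Op 8: conn=23 S1=23 S2=22 S3=45 blocked=[]
Op 9: conn=5 S1=5 S2=22 S3=45 blocked=[]
Op 10: conn=30 S1=5 S2=22 S3=45 blocked=[]

Answer: 30 5 22 45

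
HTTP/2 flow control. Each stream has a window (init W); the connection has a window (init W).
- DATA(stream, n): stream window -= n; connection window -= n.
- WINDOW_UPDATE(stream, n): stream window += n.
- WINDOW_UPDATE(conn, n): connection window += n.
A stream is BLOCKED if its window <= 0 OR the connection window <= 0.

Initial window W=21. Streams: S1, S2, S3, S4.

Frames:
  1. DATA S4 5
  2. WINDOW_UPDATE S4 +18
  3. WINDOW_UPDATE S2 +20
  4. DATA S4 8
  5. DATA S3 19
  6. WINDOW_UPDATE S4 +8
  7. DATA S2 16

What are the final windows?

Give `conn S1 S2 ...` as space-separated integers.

Op 1: conn=16 S1=21 S2=21 S3=21 S4=16 blocked=[]
Op 2: conn=16 S1=21 S2=21 S3=21 S4=34 blocked=[]
Op 3: conn=16 S1=21 S2=41 S3=21 S4=34 blocked=[]
Op 4: conn=8 S1=21 S2=41 S3=21 S4=26 blocked=[]
Op 5: conn=-11 S1=21 S2=41 S3=2 S4=26 blocked=[1, 2, 3, 4]
Op 6: conn=-11 S1=21 S2=41 S3=2 S4=34 blocked=[1, 2, 3, 4]
Op 7: conn=-27 S1=21 S2=25 S3=2 S4=34 blocked=[1, 2, 3, 4]

Answer: -27 21 25 2 34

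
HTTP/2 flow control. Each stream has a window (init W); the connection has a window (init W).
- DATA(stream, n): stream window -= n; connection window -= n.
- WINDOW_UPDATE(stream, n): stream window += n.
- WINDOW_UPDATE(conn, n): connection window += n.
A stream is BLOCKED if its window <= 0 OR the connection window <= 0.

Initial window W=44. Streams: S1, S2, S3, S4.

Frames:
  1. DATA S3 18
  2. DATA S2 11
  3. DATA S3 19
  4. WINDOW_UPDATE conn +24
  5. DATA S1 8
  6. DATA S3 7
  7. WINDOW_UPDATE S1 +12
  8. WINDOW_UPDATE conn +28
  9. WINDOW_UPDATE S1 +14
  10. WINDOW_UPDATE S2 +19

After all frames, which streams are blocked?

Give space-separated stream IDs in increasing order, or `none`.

Op 1: conn=26 S1=44 S2=44 S3=26 S4=44 blocked=[]
Op 2: conn=15 S1=44 S2=33 S3=26 S4=44 blocked=[]
Op 3: conn=-4 S1=44 S2=33 S3=7 S4=44 blocked=[1, 2, 3, 4]
Op 4: conn=20 S1=44 S2=33 S3=7 S4=44 blocked=[]
Op 5: conn=12 S1=36 S2=33 S3=7 S4=44 blocked=[]
Op 6: conn=5 S1=36 S2=33 S3=0 S4=44 blocked=[3]
Op 7: conn=5 S1=48 S2=33 S3=0 S4=44 blocked=[3]
Op 8: conn=33 S1=48 S2=33 S3=0 S4=44 blocked=[3]
Op 9: conn=33 S1=62 S2=33 S3=0 S4=44 blocked=[3]
Op 10: conn=33 S1=62 S2=52 S3=0 S4=44 blocked=[3]

Answer: S3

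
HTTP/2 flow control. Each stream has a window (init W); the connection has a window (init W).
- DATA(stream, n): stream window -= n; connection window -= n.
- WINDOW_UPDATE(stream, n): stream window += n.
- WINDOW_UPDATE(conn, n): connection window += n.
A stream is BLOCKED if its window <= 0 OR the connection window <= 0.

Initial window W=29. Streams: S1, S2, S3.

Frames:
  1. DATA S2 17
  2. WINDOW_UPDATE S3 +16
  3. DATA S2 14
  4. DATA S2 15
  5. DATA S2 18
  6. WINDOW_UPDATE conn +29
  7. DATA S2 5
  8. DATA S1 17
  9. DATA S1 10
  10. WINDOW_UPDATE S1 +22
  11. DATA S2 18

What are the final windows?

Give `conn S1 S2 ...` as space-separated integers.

Answer: -56 24 -58 45

Derivation:
Op 1: conn=12 S1=29 S2=12 S3=29 blocked=[]
Op 2: conn=12 S1=29 S2=12 S3=45 blocked=[]
Op 3: conn=-2 S1=29 S2=-2 S3=45 blocked=[1, 2, 3]
Op 4: conn=-17 S1=29 S2=-17 S3=45 blocked=[1, 2, 3]
Op 5: conn=-35 S1=29 S2=-35 S3=45 blocked=[1, 2, 3]
Op 6: conn=-6 S1=29 S2=-35 S3=45 blocked=[1, 2, 3]
Op 7: conn=-11 S1=29 S2=-40 S3=45 blocked=[1, 2, 3]
Op 8: conn=-28 S1=12 S2=-40 S3=45 blocked=[1, 2, 3]
Op 9: conn=-38 S1=2 S2=-40 S3=45 blocked=[1, 2, 3]
Op 10: conn=-38 S1=24 S2=-40 S3=45 blocked=[1, 2, 3]
Op 11: conn=-56 S1=24 S2=-58 S3=45 blocked=[1, 2, 3]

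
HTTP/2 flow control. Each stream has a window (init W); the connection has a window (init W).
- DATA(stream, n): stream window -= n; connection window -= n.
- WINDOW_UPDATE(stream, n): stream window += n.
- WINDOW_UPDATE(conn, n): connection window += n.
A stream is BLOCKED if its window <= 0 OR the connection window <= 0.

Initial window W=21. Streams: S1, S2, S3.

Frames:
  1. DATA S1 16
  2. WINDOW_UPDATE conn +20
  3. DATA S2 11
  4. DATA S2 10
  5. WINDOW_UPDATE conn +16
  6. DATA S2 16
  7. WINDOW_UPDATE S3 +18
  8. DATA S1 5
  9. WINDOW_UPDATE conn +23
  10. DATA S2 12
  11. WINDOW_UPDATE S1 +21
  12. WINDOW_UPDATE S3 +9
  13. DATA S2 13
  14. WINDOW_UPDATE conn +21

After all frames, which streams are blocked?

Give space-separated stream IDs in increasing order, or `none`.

Answer: S2

Derivation:
Op 1: conn=5 S1=5 S2=21 S3=21 blocked=[]
Op 2: conn=25 S1=5 S2=21 S3=21 blocked=[]
Op 3: conn=14 S1=5 S2=10 S3=21 blocked=[]
Op 4: conn=4 S1=5 S2=0 S3=21 blocked=[2]
Op 5: conn=20 S1=5 S2=0 S3=21 blocked=[2]
Op 6: conn=4 S1=5 S2=-16 S3=21 blocked=[2]
Op 7: conn=4 S1=5 S2=-16 S3=39 blocked=[2]
Op 8: conn=-1 S1=0 S2=-16 S3=39 blocked=[1, 2, 3]
Op 9: conn=22 S1=0 S2=-16 S3=39 blocked=[1, 2]
Op 10: conn=10 S1=0 S2=-28 S3=39 blocked=[1, 2]
Op 11: conn=10 S1=21 S2=-28 S3=39 blocked=[2]
Op 12: conn=10 S1=21 S2=-28 S3=48 blocked=[2]
Op 13: conn=-3 S1=21 S2=-41 S3=48 blocked=[1, 2, 3]
Op 14: conn=18 S1=21 S2=-41 S3=48 blocked=[2]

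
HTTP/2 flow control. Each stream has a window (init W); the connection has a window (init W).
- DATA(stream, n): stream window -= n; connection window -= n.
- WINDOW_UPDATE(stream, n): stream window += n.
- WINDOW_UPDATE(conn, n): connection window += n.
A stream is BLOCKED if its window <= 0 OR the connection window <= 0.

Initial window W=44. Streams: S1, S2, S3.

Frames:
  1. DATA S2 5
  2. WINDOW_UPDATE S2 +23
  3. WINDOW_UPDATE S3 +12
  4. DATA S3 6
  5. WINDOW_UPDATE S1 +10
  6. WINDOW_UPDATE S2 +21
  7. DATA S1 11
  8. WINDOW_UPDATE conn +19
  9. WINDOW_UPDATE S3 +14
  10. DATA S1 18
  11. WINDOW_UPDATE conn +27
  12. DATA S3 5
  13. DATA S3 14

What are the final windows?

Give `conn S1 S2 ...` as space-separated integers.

Op 1: conn=39 S1=44 S2=39 S3=44 blocked=[]
Op 2: conn=39 S1=44 S2=62 S3=44 blocked=[]
Op 3: conn=39 S1=44 S2=62 S3=56 blocked=[]
Op 4: conn=33 S1=44 S2=62 S3=50 blocked=[]
Op 5: conn=33 S1=54 S2=62 S3=50 blocked=[]
Op 6: conn=33 S1=54 S2=83 S3=50 blocked=[]
Op 7: conn=22 S1=43 S2=83 S3=50 blocked=[]
Op 8: conn=41 S1=43 S2=83 S3=50 blocked=[]
Op 9: conn=41 S1=43 S2=83 S3=64 blocked=[]
Op 10: conn=23 S1=25 S2=83 S3=64 blocked=[]
Op 11: conn=50 S1=25 S2=83 S3=64 blocked=[]
Op 12: conn=45 S1=25 S2=83 S3=59 blocked=[]
Op 13: conn=31 S1=25 S2=83 S3=45 blocked=[]

Answer: 31 25 83 45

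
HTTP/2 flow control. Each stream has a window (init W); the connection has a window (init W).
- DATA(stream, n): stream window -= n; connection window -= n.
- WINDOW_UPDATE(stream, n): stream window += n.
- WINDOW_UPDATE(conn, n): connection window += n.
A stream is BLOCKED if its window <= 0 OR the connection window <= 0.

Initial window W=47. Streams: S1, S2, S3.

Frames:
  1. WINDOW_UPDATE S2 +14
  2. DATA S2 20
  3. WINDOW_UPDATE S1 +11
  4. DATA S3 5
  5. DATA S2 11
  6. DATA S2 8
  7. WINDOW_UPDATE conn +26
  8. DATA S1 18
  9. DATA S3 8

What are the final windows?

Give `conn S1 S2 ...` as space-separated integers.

Answer: 3 40 22 34

Derivation:
Op 1: conn=47 S1=47 S2=61 S3=47 blocked=[]
Op 2: conn=27 S1=47 S2=41 S3=47 blocked=[]
Op 3: conn=27 S1=58 S2=41 S3=47 blocked=[]
Op 4: conn=22 S1=58 S2=41 S3=42 blocked=[]
Op 5: conn=11 S1=58 S2=30 S3=42 blocked=[]
Op 6: conn=3 S1=58 S2=22 S3=42 blocked=[]
Op 7: conn=29 S1=58 S2=22 S3=42 blocked=[]
Op 8: conn=11 S1=40 S2=22 S3=42 blocked=[]
Op 9: conn=3 S1=40 S2=22 S3=34 blocked=[]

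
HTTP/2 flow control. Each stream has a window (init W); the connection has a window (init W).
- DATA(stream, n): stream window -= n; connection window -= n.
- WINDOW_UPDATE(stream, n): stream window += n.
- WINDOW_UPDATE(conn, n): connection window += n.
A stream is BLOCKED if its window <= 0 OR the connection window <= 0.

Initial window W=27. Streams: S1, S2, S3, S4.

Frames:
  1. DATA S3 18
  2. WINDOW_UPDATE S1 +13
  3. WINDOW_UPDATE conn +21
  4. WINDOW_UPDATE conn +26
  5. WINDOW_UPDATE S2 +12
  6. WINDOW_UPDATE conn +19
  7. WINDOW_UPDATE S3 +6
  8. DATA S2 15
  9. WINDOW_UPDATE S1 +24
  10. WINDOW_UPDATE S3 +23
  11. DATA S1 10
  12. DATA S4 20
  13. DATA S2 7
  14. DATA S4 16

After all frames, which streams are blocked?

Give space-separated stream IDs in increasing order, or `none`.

Op 1: conn=9 S1=27 S2=27 S3=9 S4=27 blocked=[]
Op 2: conn=9 S1=40 S2=27 S3=9 S4=27 blocked=[]
Op 3: conn=30 S1=40 S2=27 S3=9 S4=27 blocked=[]
Op 4: conn=56 S1=40 S2=27 S3=9 S4=27 blocked=[]
Op 5: conn=56 S1=40 S2=39 S3=9 S4=27 blocked=[]
Op 6: conn=75 S1=40 S2=39 S3=9 S4=27 blocked=[]
Op 7: conn=75 S1=40 S2=39 S3=15 S4=27 blocked=[]
Op 8: conn=60 S1=40 S2=24 S3=15 S4=27 blocked=[]
Op 9: conn=60 S1=64 S2=24 S3=15 S4=27 blocked=[]
Op 10: conn=60 S1=64 S2=24 S3=38 S4=27 blocked=[]
Op 11: conn=50 S1=54 S2=24 S3=38 S4=27 blocked=[]
Op 12: conn=30 S1=54 S2=24 S3=38 S4=7 blocked=[]
Op 13: conn=23 S1=54 S2=17 S3=38 S4=7 blocked=[]
Op 14: conn=7 S1=54 S2=17 S3=38 S4=-9 blocked=[4]

Answer: S4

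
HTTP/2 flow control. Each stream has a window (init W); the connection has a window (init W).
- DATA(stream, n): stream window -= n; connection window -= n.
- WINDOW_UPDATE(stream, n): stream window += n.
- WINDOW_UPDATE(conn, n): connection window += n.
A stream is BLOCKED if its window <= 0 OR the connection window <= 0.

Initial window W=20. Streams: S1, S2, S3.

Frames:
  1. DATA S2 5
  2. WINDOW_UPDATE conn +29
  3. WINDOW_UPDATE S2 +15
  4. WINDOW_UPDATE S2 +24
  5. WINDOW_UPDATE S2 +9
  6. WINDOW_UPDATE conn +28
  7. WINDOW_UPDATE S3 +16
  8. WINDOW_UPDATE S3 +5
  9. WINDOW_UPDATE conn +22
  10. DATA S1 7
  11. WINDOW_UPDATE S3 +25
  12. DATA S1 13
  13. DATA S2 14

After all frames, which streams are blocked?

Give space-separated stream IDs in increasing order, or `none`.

Op 1: conn=15 S1=20 S2=15 S3=20 blocked=[]
Op 2: conn=44 S1=20 S2=15 S3=20 blocked=[]
Op 3: conn=44 S1=20 S2=30 S3=20 blocked=[]
Op 4: conn=44 S1=20 S2=54 S3=20 blocked=[]
Op 5: conn=44 S1=20 S2=63 S3=20 blocked=[]
Op 6: conn=72 S1=20 S2=63 S3=20 blocked=[]
Op 7: conn=72 S1=20 S2=63 S3=36 blocked=[]
Op 8: conn=72 S1=20 S2=63 S3=41 blocked=[]
Op 9: conn=94 S1=20 S2=63 S3=41 blocked=[]
Op 10: conn=87 S1=13 S2=63 S3=41 blocked=[]
Op 11: conn=87 S1=13 S2=63 S3=66 blocked=[]
Op 12: conn=74 S1=0 S2=63 S3=66 blocked=[1]
Op 13: conn=60 S1=0 S2=49 S3=66 blocked=[1]

Answer: S1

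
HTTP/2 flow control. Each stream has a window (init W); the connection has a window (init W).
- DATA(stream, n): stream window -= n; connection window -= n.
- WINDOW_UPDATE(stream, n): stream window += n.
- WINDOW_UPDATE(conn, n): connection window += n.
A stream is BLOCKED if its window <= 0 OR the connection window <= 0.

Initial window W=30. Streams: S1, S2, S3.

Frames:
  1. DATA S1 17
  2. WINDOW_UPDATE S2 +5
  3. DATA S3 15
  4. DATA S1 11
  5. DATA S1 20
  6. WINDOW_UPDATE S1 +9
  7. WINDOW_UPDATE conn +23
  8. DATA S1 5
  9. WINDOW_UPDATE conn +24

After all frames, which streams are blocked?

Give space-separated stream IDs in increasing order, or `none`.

Answer: S1

Derivation:
Op 1: conn=13 S1=13 S2=30 S3=30 blocked=[]
Op 2: conn=13 S1=13 S2=35 S3=30 blocked=[]
Op 3: conn=-2 S1=13 S2=35 S3=15 blocked=[1, 2, 3]
Op 4: conn=-13 S1=2 S2=35 S3=15 blocked=[1, 2, 3]
Op 5: conn=-33 S1=-18 S2=35 S3=15 blocked=[1, 2, 3]
Op 6: conn=-33 S1=-9 S2=35 S3=15 blocked=[1, 2, 3]
Op 7: conn=-10 S1=-9 S2=35 S3=15 blocked=[1, 2, 3]
Op 8: conn=-15 S1=-14 S2=35 S3=15 blocked=[1, 2, 3]
Op 9: conn=9 S1=-14 S2=35 S3=15 blocked=[1]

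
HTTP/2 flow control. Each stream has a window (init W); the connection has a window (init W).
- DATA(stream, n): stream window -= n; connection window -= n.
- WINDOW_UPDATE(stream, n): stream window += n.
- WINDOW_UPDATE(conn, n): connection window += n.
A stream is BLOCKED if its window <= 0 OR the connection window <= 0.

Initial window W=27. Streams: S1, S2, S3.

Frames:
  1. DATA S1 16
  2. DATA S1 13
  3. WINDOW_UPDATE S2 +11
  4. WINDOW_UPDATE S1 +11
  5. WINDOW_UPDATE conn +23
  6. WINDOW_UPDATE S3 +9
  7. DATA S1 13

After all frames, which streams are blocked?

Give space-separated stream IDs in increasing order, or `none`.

Answer: S1

Derivation:
Op 1: conn=11 S1=11 S2=27 S3=27 blocked=[]
Op 2: conn=-2 S1=-2 S2=27 S3=27 blocked=[1, 2, 3]
Op 3: conn=-2 S1=-2 S2=38 S3=27 blocked=[1, 2, 3]
Op 4: conn=-2 S1=9 S2=38 S3=27 blocked=[1, 2, 3]
Op 5: conn=21 S1=9 S2=38 S3=27 blocked=[]
Op 6: conn=21 S1=9 S2=38 S3=36 blocked=[]
Op 7: conn=8 S1=-4 S2=38 S3=36 blocked=[1]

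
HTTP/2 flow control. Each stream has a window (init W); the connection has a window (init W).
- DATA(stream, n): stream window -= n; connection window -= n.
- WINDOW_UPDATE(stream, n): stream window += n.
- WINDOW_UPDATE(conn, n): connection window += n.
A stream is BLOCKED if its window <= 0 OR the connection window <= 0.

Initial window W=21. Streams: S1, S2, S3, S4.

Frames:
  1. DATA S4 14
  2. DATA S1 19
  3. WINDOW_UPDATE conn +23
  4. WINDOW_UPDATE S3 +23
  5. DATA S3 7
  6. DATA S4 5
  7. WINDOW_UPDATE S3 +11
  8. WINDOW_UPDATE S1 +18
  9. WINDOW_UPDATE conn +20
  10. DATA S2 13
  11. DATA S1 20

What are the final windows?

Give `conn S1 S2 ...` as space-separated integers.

Op 1: conn=7 S1=21 S2=21 S3=21 S4=7 blocked=[]
Op 2: conn=-12 S1=2 S2=21 S3=21 S4=7 blocked=[1, 2, 3, 4]
Op 3: conn=11 S1=2 S2=21 S3=21 S4=7 blocked=[]
Op 4: conn=11 S1=2 S2=21 S3=44 S4=7 blocked=[]
Op 5: conn=4 S1=2 S2=21 S3=37 S4=7 blocked=[]
Op 6: conn=-1 S1=2 S2=21 S3=37 S4=2 blocked=[1, 2, 3, 4]
Op 7: conn=-1 S1=2 S2=21 S3=48 S4=2 blocked=[1, 2, 3, 4]
Op 8: conn=-1 S1=20 S2=21 S3=48 S4=2 blocked=[1, 2, 3, 4]
Op 9: conn=19 S1=20 S2=21 S3=48 S4=2 blocked=[]
Op 10: conn=6 S1=20 S2=8 S3=48 S4=2 blocked=[]
Op 11: conn=-14 S1=0 S2=8 S3=48 S4=2 blocked=[1, 2, 3, 4]

Answer: -14 0 8 48 2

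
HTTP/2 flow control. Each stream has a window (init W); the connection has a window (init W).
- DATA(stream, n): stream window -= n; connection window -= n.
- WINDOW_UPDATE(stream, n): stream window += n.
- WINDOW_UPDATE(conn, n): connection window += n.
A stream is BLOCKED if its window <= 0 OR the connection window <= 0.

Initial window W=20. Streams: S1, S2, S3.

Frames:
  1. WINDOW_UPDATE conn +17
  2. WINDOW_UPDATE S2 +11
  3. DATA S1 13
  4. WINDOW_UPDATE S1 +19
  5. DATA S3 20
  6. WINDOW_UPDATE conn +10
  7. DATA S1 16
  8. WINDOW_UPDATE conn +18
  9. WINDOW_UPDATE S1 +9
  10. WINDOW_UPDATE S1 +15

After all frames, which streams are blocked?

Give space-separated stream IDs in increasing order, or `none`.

Op 1: conn=37 S1=20 S2=20 S3=20 blocked=[]
Op 2: conn=37 S1=20 S2=31 S3=20 blocked=[]
Op 3: conn=24 S1=7 S2=31 S3=20 blocked=[]
Op 4: conn=24 S1=26 S2=31 S3=20 blocked=[]
Op 5: conn=4 S1=26 S2=31 S3=0 blocked=[3]
Op 6: conn=14 S1=26 S2=31 S3=0 blocked=[3]
Op 7: conn=-2 S1=10 S2=31 S3=0 blocked=[1, 2, 3]
Op 8: conn=16 S1=10 S2=31 S3=0 blocked=[3]
Op 9: conn=16 S1=19 S2=31 S3=0 blocked=[3]
Op 10: conn=16 S1=34 S2=31 S3=0 blocked=[3]

Answer: S3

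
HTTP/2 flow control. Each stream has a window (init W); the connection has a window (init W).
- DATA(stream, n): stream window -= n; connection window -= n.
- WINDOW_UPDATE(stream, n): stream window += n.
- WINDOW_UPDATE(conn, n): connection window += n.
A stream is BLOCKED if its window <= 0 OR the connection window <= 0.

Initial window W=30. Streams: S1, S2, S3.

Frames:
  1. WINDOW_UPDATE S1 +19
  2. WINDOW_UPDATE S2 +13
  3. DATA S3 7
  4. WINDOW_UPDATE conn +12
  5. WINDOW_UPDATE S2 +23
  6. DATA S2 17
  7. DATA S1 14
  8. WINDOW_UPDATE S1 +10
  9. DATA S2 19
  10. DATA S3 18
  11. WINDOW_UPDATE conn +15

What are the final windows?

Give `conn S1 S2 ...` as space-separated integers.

Answer: -18 45 30 5

Derivation:
Op 1: conn=30 S1=49 S2=30 S3=30 blocked=[]
Op 2: conn=30 S1=49 S2=43 S3=30 blocked=[]
Op 3: conn=23 S1=49 S2=43 S3=23 blocked=[]
Op 4: conn=35 S1=49 S2=43 S3=23 blocked=[]
Op 5: conn=35 S1=49 S2=66 S3=23 blocked=[]
Op 6: conn=18 S1=49 S2=49 S3=23 blocked=[]
Op 7: conn=4 S1=35 S2=49 S3=23 blocked=[]
Op 8: conn=4 S1=45 S2=49 S3=23 blocked=[]
Op 9: conn=-15 S1=45 S2=30 S3=23 blocked=[1, 2, 3]
Op 10: conn=-33 S1=45 S2=30 S3=5 blocked=[1, 2, 3]
Op 11: conn=-18 S1=45 S2=30 S3=5 blocked=[1, 2, 3]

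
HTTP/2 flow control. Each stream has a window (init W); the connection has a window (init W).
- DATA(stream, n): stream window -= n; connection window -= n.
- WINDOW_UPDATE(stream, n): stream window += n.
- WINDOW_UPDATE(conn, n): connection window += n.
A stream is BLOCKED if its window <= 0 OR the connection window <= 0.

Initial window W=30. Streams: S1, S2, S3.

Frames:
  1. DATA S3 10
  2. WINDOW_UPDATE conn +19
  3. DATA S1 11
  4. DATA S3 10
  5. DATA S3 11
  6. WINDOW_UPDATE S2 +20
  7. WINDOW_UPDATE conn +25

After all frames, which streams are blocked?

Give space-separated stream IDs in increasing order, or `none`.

Answer: S3

Derivation:
Op 1: conn=20 S1=30 S2=30 S3=20 blocked=[]
Op 2: conn=39 S1=30 S2=30 S3=20 blocked=[]
Op 3: conn=28 S1=19 S2=30 S3=20 blocked=[]
Op 4: conn=18 S1=19 S2=30 S3=10 blocked=[]
Op 5: conn=7 S1=19 S2=30 S3=-1 blocked=[3]
Op 6: conn=7 S1=19 S2=50 S3=-1 blocked=[3]
Op 7: conn=32 S1=19 S2=50 S3=-1 blocked=[3]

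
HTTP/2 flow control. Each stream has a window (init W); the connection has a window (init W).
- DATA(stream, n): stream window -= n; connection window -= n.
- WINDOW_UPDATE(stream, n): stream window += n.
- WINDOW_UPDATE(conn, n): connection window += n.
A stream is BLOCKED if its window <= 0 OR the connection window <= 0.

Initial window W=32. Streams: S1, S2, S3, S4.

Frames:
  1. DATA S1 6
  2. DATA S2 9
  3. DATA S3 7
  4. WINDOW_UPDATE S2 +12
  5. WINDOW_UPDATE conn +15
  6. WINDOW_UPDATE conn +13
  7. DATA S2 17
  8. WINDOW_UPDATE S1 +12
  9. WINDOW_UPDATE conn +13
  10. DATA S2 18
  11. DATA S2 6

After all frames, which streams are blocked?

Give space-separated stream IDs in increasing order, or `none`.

Answer: S2

Derivation:
Op 1: conn=26 S1=26 S2=32 S3=32 S4=32 blocked=[]
Op 2: conn=17 S1=26 S2=23 S3=32 S4=32 blocked=[]
Op 3: conn=10 S1=26 S2=23 S3=25 S4=32 blocked=[]
Op 4: conn=10 S1=26 S2=35 S3=25 S4=32 blocked=[]
Op 5: conn=25 S1=26 S2=35 S3=25 S4=32 blocked=[]
Op 6: conn=38 S1=26 S2=35 S3=25 S4=32 blocked=[]
Op 7: conn=21 S1=26 S2=18 S3=25 S4=32 blocked=[]
Op 8: conn=21 S1=38 S2=18 S3=25 S4=32 blocked=[]
Op 9: conn=34 S1=38 S2=18 S3=25 S4=32 blocked=[]
Op 10: conn=16 S1=38 S2=0 S3=25 S4=32 blocked=[2]
Op 11: conn=10 S1=38 S2=-6 S3=25 S4=32 blocked=[2]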